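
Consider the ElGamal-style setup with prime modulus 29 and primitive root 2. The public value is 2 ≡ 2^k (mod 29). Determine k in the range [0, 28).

1

Successive powers of 2 modulo 29:
  2^0=1  2^1=2
So 2^1 ≡ 2 (mod 29), giving k = 1.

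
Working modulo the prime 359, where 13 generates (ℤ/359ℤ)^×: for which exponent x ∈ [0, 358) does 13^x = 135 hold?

26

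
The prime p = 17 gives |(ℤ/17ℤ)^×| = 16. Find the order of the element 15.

8

The order of 15 must divide p − 1 = 16 = 2^4.
Divisors: 1, 2, 4, 8, 16.
Check each in increasing order: 15^1 ≡ 15;  15^2 ≡ 4;  15^4 ≡ 16;  15^8 ≡ 1.
Smallest exponent giving 1 is 8.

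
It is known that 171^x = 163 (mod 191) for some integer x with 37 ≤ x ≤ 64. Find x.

Compute 171^37 mod 191 = 176, then multiply by 171 repeatedly:
  171^37=176  171^38=109  171^39=112  171^40=52  171^41=106
  171^42=172  171^43=189  171^44=40  171^45=155  171^46=147
  171^47=116  171^48=163
Found 163 at exponent 48.

48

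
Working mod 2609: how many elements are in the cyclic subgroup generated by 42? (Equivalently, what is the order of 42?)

1304

The order of 42 must divide p − 1 = 2608 = 2^4 · 163.
Divisors: 1, 2, 4, 8, 16, 163, 326, 652, 1304, 2608.
Check each in increasing order: 42^1 ≡ 42;  42^2 ≡ 1764;  42^4 ≡ 1768;  42^8 ≡ 242;  42^16 ≡ 1166;  42^163 ≡ 2338;  42^326 ≡ 389;  42^652 ≡ 2608;  42^1304 ≡ 1.
Smallest exponent giving 1 is 1304.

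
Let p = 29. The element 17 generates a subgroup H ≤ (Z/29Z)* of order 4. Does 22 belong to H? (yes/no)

⟨17⟩ has order 4; its elements mod 29 are {1, 12, 17, 28}.
22 is not in this set.

no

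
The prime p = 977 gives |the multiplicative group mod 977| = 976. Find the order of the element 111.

The order of 111 must divide p − 1 = 976 = 2^4 · 61.
Divisors: 1, 2, 4, 8, 16, 61, 122, 244, 488, 976.
Check each in increasing order: 111^1 ≡ 111;  111^2 ≡ 597;  111^4 ≡ 781;  111^8 ≡ 313;  111^16 ≡ 269;  111^61 ≡ 439;  111^122 ≡ 252;  111^244 ≡ 976;  111^488 ≡ 1.
Smallest exponent giving 1 is 488.

488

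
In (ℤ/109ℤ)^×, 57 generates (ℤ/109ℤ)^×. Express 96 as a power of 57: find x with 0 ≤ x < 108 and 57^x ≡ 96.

103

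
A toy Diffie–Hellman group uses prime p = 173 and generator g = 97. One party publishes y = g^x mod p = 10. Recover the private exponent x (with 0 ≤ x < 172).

124

Baby-step giant-step with m = ceil(sqrt(172)) = 14.
Baby table (97^j mod 173 for j=0..13):
  0:1  1:97  2:67  3:98  4:164  5:165  6:89  7:156
  8:81  9:72  10:64  11:153  12:136  13:44
Giant step factor: 97^(-14) ≡ 88 (mod 173).
Scan 10·88^i mod 173 for i = 0, 1, …:
  i=0: 10   i=1: 15   i=2: 109   i=3: 77
  i=4: 29   i=5: 130   i=6: 22   i=7: 33
  i=8: 136
Match at i=8, j=12: x = 8·14 + 12 = 124.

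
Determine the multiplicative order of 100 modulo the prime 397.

99

The order of 100 must divide p − 1 = 396 = 2^2 · 3^2 · 11.
Divisors: 1, 2, 3, 4, 6, 9, 11, 12, 18, 22, 33, 36, 44, 66, 99, 132, 198, 396.
Check each in increasing order: 100^1 ≡ 100;  100^2 ≡ 75;  100^3 ≡ 354;  100^4 ≡ 67;  100^6 ≡ 261;  100^9 ≡ 290;  100^11 ≡ 312;  100^12 ≡ 234;  100^18 ≡ 333;  100^22 ≡ 79;  100^33 ≡ 34;  100^36 ≡ 126;  100^44 ≡ 286;  100^66 ≡ 362;  100^99 ≡ 1.
Smallest exponent giving 1 is 99.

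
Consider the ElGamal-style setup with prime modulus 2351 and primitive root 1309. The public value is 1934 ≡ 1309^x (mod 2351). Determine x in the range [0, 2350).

Baby-step giant-step with m = ceil(sqrt(2350)) = 49.
Baby table (1309^j mod 2351 for j=0..48):
  0:1  1:1309  2:1953  3:940  4:887  5:2040  6:1975  7:1526
  8:1535  9:1561  10:330  11:1737  12:316  13:2219  14:1186  15:814
  16:523  17:466  18:1085  19:261  20:754  21:1917  22:836  23:1109
  24:1114  25:606  26:967  27:965  28:698  29:1494  30:1965  31:191
  32:813  33:1565  34:864  35:145  36:1725  37:1065  38:2293  39:1661
  40:1925  41:1904  42:276  43:1581  44:649  45:830  46:308  47:1151
  48:2019
Giant step factor: 1309^(-49) ≡ 1477 (mod 2351).
Scan 1934·1477^i mod 2351 for i = 0, 1, …:
  i=0: 1934   i=1: 53   i=2: 698
Match at i=2, j=28: x = 2·49 + 28 = 126.

126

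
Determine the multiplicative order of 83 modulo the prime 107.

The order of 83 must divide p − 1 = 106 = 2 · 53.
Divisors: 1, 2, 53, 106.
Check each in increasing order: 83^1 ≡ 83;  83^2 ≡ 41;  83^53 ≡ 1.
Smallest exponent giving 1 is 53.

53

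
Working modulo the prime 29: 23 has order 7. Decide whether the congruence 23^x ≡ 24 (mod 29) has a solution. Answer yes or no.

yes

⟨23⟩ has order 7; its elements mod 29 are {1, 7, 16, 20, 23, 24, 25}.
24 is in this set.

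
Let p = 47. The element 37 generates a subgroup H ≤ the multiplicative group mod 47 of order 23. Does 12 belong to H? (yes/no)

yes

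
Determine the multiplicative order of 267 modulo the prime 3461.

692

The order of 267 must divide p − 1 = 3460 = 2^2 · 5 · 173.
Divisors: 1, 2, 4, 5, 10, 20, 173, 346, 692, 865, 1730, 3460.
Check each in increasing order: 267^1 ≡ 267;  267^2 ≡ 2069;  267^4 ≡ 2965;  267^5 ≡ 2547;  267^10 ≡ 1295;  267^20 ≡ 1901;  267^173 ≡ 1453;  267^346 ≡ 3460;  267^692 ≡ 1.
Smallest exponent giving 1 is 692.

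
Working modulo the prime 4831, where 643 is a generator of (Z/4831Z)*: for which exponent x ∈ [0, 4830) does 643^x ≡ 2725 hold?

1616

Baby-step giant-step with m = ceil(sqrt(4830)) = 70.
Baby table (643^j mod 4831 for j=0..69):
  0:1  1:643  2:2814  3:2608  4:587  5:623  6:4447  7:4300
  8:1568  9:3376  10:1649  11:2318  12:2526  13:1002  14:1763  15:3155
  16:4476  17:3623  18:1047  19:1712  20:4179  21:1061  22:1052  23:96
  24:3756  25:4439  26:3987  27:3211  28:1836  29:1784  30:2165  31:767
  32:419  33:3712  34:302  35:946  36:4403  37:163  38:3358  39:4568
  40:4807  41:3892  42:98  43:211  44:405  45:4372  46:4385  47:3082
  48:1016  49:1103  50:3903  51:2340  52:2179  53:107  54:1167  55:1576
  56:3689  57:6  58:3858  59:2391  60:1155  61:3522  62:3738  63:2527
  64:1645  65:4577  66:932  67:232  68:4246  69:663
Giant step factor: 643^(-70) ≡ 1219 (mod 4831).
Scan 2725·1219^i mod 4831 for i = 0, 1, …:
  i=0: 2725   i=1: 2878   i=2: 976   i=3: 1318
  i=4: 2750   i=5: 4367   i=6: 4442   i=7: 4078
  i=8: 4814   i=9: 3432     …   i=22: 610
  i=23: 4447
Match at i=23, j=6: x = 23·70 + 6 = 1616.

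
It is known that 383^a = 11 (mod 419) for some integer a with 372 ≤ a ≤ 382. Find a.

377

Compute 383^372 mod 419 = 145, then multiply by 383 repeatedly:
  383^372=145  383^373=227  383^374=208  383^375=54  383^376=151
  383^377=11
Found 11 at exponent 377.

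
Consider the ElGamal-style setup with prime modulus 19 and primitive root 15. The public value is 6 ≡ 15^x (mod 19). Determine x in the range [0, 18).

16

Successive powers of 15 modulo 19:
  15^0=1  15^1=15  15^2=16  15^3=12  15^4=9  15^5=2
  15^6=11  15^7=13  15^8=5  15^9=18  15^10=4  15^11=3
  15^12=7  15^13=10  15^14=17  15^15=8  15^16=6
So 15^16 ≡ 6 (mod 19), giving x = 16.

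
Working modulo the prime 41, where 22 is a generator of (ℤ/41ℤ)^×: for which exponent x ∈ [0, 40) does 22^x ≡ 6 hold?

29

Successive powers of 22 modulo 41:
  22^0=1  22^1=22  22^2=33  22^3=29  22^4=23  22^5=14
  22^6=21  22^7=11  22^8=37  22^9=35  22^10=32  22^11=7
  22^12=31  22^13=26  22^14=39  22^15=38  22^16=16  22^17=24
  22^18=36  22^19=13  22^20=40  22^21=19  22^22=8  22^23=12
  22^24=18  22^25=27  22^26=20  22^27=30  22^28=4  22^29=6
So 22^29 ≡ 6 (mod 41), giving x = 29.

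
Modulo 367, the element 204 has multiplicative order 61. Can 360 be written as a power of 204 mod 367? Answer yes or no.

360 ∈ ⟨204⟩ iff 360^61 ≡ 1 (mod 367), since |⟨204⟩| = 61.
360^61 mod 367 = 366.
Since 366 ≠ 1, 360 does not lie in the subgroup.

no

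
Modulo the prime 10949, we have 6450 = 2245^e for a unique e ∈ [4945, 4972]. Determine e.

Compute 2245^4945 mod 10949 = 2480, then multiply by 2245 repeatedly:
  2245^4945=2480  2245^4946=5508  2245^4947=4039  2245^4948=1783  2245^4949=6450
Found 6450 at exponent 4949.

4949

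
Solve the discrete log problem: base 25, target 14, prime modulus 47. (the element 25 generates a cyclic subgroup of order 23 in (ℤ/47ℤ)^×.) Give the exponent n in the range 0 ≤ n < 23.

2

Successive powers of 25 modulo 47:
  25^0=1  25^1=25  25^2=14
So 25^2 ≡ 14 (mod 47), giving n = 2.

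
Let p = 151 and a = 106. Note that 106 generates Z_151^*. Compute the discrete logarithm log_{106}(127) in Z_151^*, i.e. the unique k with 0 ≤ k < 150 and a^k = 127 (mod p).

84

Baby-step giant-step with m = ceil(sqrt(150)) = 13.
Baby table (106^j mod 151 for j=0..12):
  0:1  1:106  2:62  3:79  4:69  5:66  6:50  7:15
  8:80  9:24  10:128  11:129  12:84
Giant step factor: 106^(-13) ≡ 30 (mod 151).
Scan 127·30^i mod 151 for i = 0, 1, …:
  i=0: 127   i=1: 35   i=2: 144   i=3: 92
  i=4: 42   i=5: 52   i=6: 50
Match at i=6, j=6: k = 6·13 + 6 = 84.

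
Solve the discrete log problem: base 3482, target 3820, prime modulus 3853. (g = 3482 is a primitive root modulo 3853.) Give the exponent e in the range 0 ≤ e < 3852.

836

Baby-step giant-step with m = ceil(sqrt(3852)) = 63.
Baby table (3482^j mod 3853 for j=0..62):
  0:1  1:3482  2:2786  3:2851  4:1854  5:1853  6:2224  7:3291
  8:440  9:2439  10:586  11:2215  12:2777  13:2337  14:3751  15:3165
  16:950  17:2026  18:3542  19:3644  20:479  21:3382  22:1356  23:1667
  24:1876  25:1397  26:1868  27:512  28:2698  29:822  30:3278  31:1410
  32:898  33:2053  34:1231  35:1806  36:396  37:3351  38:1298  39:67
  40:2114  41:1718  42:2220  43:922  44:855  45:2594  46:876  47:2509
  48:1587  49:732  50:1991  51:1115  52:2459  53:872  54:140  55:2002
  56:887  57:2281  58:1409  59:1269  60:3120  61:2233  62:3805
Giant step factor: 3482^(-63) ≡ 1986 (mod 3853).
Scan 3820·1986^i mod 3853 for i = 0, 1, …:
  i=0: 3820   i=1: 3816   i=2: 3578   i=3: 976
  i=4: 277   i=5: 2996   i=6: 1024   i=7: 3133
  i=8: 3396   i=9: 1706   i=10: 1329   i=11: 89
  i=12: 3369   i=13: 2026
Match at i=13, j=17: e = 13·63 + 17 = 836.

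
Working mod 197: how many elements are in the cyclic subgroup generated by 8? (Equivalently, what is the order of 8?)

196

The order of 8 must divide p − 1 = 196 = 2^2 · 7^2.
Divisors: 1, 2, 4, 7, 14, 28, 49, 98, 196.
Check each in increasing order: 8^1 ≡ 8;  8^2 ≡ 64;  8^4 ≡ 156;  8^7 ≡ 87;  8^14 ≡ 83;  8^28 ≡ 191;  8^49 ≡ 14;  8^98 ≡ 196;  8^196 ≡ 1.
Smallest exponent giving 1 is 196.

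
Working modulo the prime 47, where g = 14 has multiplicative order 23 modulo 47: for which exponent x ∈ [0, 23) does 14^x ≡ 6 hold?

21

Successive powers of 14 modulo 47:
  14^0=1  14^1=14  14^2=8  14^3=18  14^4=17  14^5=3
  14^6=42  14^7=24  14^8=7  14^9=4  14^10=9  14^11=32
  14^12=25  14^13=21  14^14=12  14^15=27  14^16=2  14^17=28
  14^18=16  14^19=36  14^20=34  14^21=6
So 14^21 ≡ 6 (mod 47), giving x = 21.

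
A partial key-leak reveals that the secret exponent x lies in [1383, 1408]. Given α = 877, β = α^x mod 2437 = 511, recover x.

1401

Compute 877^1383 mod 2437 = 998, then multiply by 877 repeatedly:
  877^1383=998  877^1384=363  877^1385=1541  877^1386=1359  877^1387=150
  877^1388=2389  877^1389=1770  877^1390=2358  877^1391=1390  877^1392=530
  877^1393=1780  877^1394=1380  877^1395=1508  877^1396=1662  877^1397=248
  877^1398=603  877^1399=2  877^1400=1754  877^1401=511
Found 511 at exponent 1401.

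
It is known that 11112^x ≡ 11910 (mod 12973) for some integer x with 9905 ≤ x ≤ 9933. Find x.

9917

Compute 11112^9905 mod 12973 = 334, then multiply by 11112 repeatedly:
  11112^9905=334  11112^9906=1130  11112^9907=11669  11112^9908=793  11112^9909=3149
  11112^9910=3507  11112^9911=11865  11112^9912=12254  11112^9913=1840  11112^9914=632
  11112^9915=4391  11112^9916=1339  11112^9917=11910
Found 11910 at exponent 9917.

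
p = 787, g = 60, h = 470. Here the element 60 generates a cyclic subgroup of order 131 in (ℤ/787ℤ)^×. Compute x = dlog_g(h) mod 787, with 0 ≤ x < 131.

126

Baby-step giant-step with m = ceil(sqrt(131)) = 12.
Baby table (60^j mod 787 for j=0..11):
  0:1  1:60  2:452  3:362  4:471  5:715  6:402  7:510
  8:694  9:716  10:462  11:175
Giant step factor: 60^(-12) ≡ 433 (mod 787).
Scan 470·433^i mod 787 for i = 0, 1, …:
  i=0: 470   i=1: 464   i=2: 227   i=3: 703
  i=4: 617   i=5: 368   i=6: 370   i=7: 449
  i=8: 28   i=9: 319   i=10: 402
Match at i=10, j=6: x = 10·12 + 6 = 126.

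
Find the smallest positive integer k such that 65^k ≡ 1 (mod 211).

The order of 65 must divide p − 1 = 210 = 2 · 3 · 5 · 7.
Divisors: 1, 2, 3, 5, 6, 7, 10, 14, 15, 21, 30, 35, 42, 70, 105, 210.
Check each in increasing order: 65^1 ≡ 65;  65^2 ≡ 5;  65^3 ≡ 114;  65^5 ≡ 148;  65^6 ≡ 125;  65^7 ≡ 107;  65^10 ≡ 171;  65^14 ≡ 55;  65^15 ≡ 199;  65^21 ≡ 188;  65^30 ≡ 144;  65^35 ≡ 1.
Smallest exponent giving 1 is 35.

35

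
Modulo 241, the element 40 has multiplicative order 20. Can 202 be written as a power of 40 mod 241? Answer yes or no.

no

202 ∈ ⟨40⟩ iff 202^20 ≡ 1 (mod 241), since |⟨40⟩| = 20.
202^20 mod 241 = 237.
Since 237 ≠ 1, 202 does not lie in the subgroup.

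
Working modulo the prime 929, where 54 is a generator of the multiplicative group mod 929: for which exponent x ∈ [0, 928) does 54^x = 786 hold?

Baby-step giant-step with m = ceil(sqrt(928)) = 31.
Baby table (54^j mod 929 for j=0..30):
  0:1  1:54  2:129  3:463  4:848  5:271  6:699  7:586
  8:58  9:345  10:50  11:842  12:876  13:854  14:595  15:544
  16:577  17:501  18:113  19:528  20:642  21:295  22:137  23:895
  24:22  25:259  26:51  27:896  28:76  29:388  30:514
Giant step factor: 54^(-31) ≡ 383 (mod 929).
Scan 786·383^i mod 929 for i = 0, 1, …:
  i=0: 786   i=1: 42   i=2: 293   i=3: 739
  i=4: 621   i=5: 19   i=6: 774   i=7: 91
  i=8: 480   i=9: 827     …   i=27: 227
  i=28: 544
Match at i=28, j=15: x = 28·31 + 15 = 883.

883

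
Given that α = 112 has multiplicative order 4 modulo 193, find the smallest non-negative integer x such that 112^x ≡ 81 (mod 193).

3

Successive powers of 112 modulo 193:
  112^0=1  112^1=112  112^2=192  112^3=81
So 112^3 ≡ 81 (mod 193), giving x = 3.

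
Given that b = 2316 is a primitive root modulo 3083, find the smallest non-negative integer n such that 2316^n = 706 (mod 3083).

1481

Baby-step giant-step with m = ceil(sqrt(3082)) = 56.
Baby table (2316^j mod 3083 for j=0..55):
  0:1  1:2316  2:2519  3:968  4:547  5:2822  6:2875  7:2303
  8:158  9:2134  10:295  11:1877  12:102  13:1924  14:1049  15:80
  16:300  17:1125  18:365  19:598  20:701  21:1858  22:2343  23:308
  24:1155  25:2019  26:2176  27:1994  28:2853  29:679  30:234  31:2419
  32:593  33:1453  34:1595  35:586  36:656  37:2460  38:3059  39:2993
  40:1204  41:1432  42:2287  43:98  44:1909  45:222  46:2374  47:1195
  48:2169  49:1197  50:635  51:69  52:2571  53:1163  54:2049  55:747
Giant step factor: 2316^(-56) ≡ 2276 (mod 3083).
Scan 706·2276^i mod 3083 for i = 0, 1, …:
  i=0: 706   i=1: 613   i=2: 1672   i=3: 1050
  i=4: 475   i=5: 2050   i=6: 1221   i=7: 1213
  i=8: 1503   i=9: 1781     …   i=25: 731
  i=26: 2019
Match at i=26, j=25: n = 26·56 + 25 = 1481.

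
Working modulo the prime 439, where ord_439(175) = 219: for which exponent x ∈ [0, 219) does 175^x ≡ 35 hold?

68

Baby-step giant-step with m = ceil(sqrt(219)) = 15.
Baby table (175^j mod 439 for j=0..14):
  0:1  1:175  2:334  3:63  4:50  5:409  6:18  7:77
  8:305  9:256  10:22  11:338  12:324  13:69  14:222
Giant step factor: 175^(-15) ≡ 292 (mod 439).
Scan 35·292^i mod 439 for i = 0, 1, …:
  i=0: 35   i=1: 123   i=2: 357   i=3: 201
  i=4: 305
Match at i=4, j=8: x = 4·15 + 8 = 68.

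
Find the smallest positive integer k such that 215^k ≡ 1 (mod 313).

The order of 215 must divide p − 1 = 312 = 2^3 · 3 · 13.
Divisors: 1, 2, 3, 4, 6, 8, 12, 13, 24, 26, 39, 52, 78, 104, 156, 312.
Check each in increasing order: 215^1 ≡ 215;  215^2 ≡ 214;  215^3 ≡ 312;  215^4 ≡ 98;  215^6 ≡ 1.
Smallest exponent giving 1 is 6.

6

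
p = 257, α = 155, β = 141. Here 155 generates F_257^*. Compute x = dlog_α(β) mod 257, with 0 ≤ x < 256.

14

Baby-step giant-step with m = ceil(sqrt(256)) = 16.
Baby table (155^j mod 257 for j=0..15):
  0:1  1:155  2:124  3:202  4:213  5:119  6:198  7:107
  8:137  9:161  10:26  11:175  12:140  13:112  14:141  15:10
Giant step factor: 155^(-16) ≡ 225 (mod 257).
Scan 141·225^i mod 257 for i = 0, 1, …:
  i=0: 141
Match at i=0, j=14: x = 0·16 + 14 = 14.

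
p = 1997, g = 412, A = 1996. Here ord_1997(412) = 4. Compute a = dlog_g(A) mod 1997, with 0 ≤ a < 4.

Successive powers of 412 modulo 1997:
  412^0=1  412^1=412  412^2=1996
So 412^2 ≡ 1996 (mod 1997), giving a = 2.

2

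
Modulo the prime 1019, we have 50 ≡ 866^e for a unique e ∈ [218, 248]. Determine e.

Compute 866^218 mod 1019 = 273, then multiply by 866 repeatedly:
  866^218=273  866^219=10  866^220=508  866^221=739  866^222=42
  866^223=707  866^224=862  866^225=584  866^226=320  866^227=971
  866^228=211  866^229=325  866^230=206  866^231=71  866^232=346
  866^233=50
Found 50 at exponent 233.

233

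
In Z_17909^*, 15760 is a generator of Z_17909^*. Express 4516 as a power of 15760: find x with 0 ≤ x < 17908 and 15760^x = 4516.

437

Baby-step giant-step with m = ceil(sqrt(17908)) = 134.
Baby table (15760^j mod 17909 for j=0..133):
  0:1  1:15760  2:15588  3:9127  4:14341  5:2580  6:7370  7:11335
  8:15234  9:17695  10:12161  11:13151  12:16812  13:11374  14:3059  15:16721
  16:9934  17:17271  18:9978  19:12260  20:15308  21:1941  22:1588  23:8007
  24:3506  25:5295  26:11169  27:13788  28:8983  29:1435  30:14442  31:439
  32:5766  33:1894  34:13046  35:9640  36:4353  37:11810  38:15272  39:7669
  40:13508  41:1797  42:6591  43:1960  44:14484  45:17635  46:15738  47:9139
  48:6462  49:10546  50:9440  51:4337  52:10376  53:16590  54:4909  55:16869
  56:14244  57:14034  58:17599  59:3557  60:3150  61:252  62:13631  63:6105
  64:7652  65:14223  66:5436  67:12613  68:8889  69:6442  70:17708  71:2133
  72:887  73:10100  74:808  75:781  76:5077  77:14017  78:405  79:7196
  80:9172  81:7181  82:5589  83:6178  84:11956  85:5971  86:9074  87:2875
  88:230  89:7182  90:3440  91:3857  92:3174  93:2403  94:11654  95:10245
  96:11565  97:4507  98:3226  99:16018  100:16325  101:1306  102:5119  103:13304
  104:10377  105:14441  106:2588  107:8087  108:10676  109:16614  110:7060  111:14892
  112:475  113:38  114:7883  115:1347  116:6555  117:7688  118:8495  119:11425
  120:914  121:5804  122:9777  123:14393  124:16195  125:12041  126:2396  127:8788
  128:8583  129:1403  130:11574  131:3075  132:246  133:8616
Giant step factor: 15760^(-134) ≡ 14761 (mod 17909).
Scan 4516·14761^i mod 17909 for i = 0, 1, …:
  i=0: 4516   i=1: 3378   i=2: 4002   i=3: 9640
Match at i=3, j=35: x = 3·134 + 35 = 437.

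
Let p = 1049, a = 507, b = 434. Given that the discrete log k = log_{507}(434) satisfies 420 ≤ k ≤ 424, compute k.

Compute 507^420 mod 1049 = 434, then multiply by 507 repeatedly:
  507^420=434
Found 434 at exponent 420.

420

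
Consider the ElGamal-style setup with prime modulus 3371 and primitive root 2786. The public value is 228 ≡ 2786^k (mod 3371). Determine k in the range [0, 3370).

Baby-step giant-step with m = ceil(sqrt(3370)) = 59.
Baby table (2786^j mod 3371 for j=0..58):
  0:1  1:2786  2:1754  3:2065  4:2164  5:1556  6:3281  7:2085
  8:577  9:2926  10:758  11:1542  12:1358  13:1126  14:2006  15:2969
  16:2571  17:2802  18:2507  19:3161  20:1494  21:2470  22:1209  23:645
  24:227  25:2045  26:380  27:186  28:2433  29:2628  30:3167  31:1355
  32:2881  33:115  34:145  35:2821  36:1505  37:2777  38:277  39:3134
  40:434  41:2306  42:2761  43:2895  44:2038  45:1104  46:1392  47:1462
  48:964  49:2388  50:1985  51:1770  52:2818  53:3260  54:886  55:824
  56:13  57:2508  58:2576
Giant step factor: 2786^(-59) ≡ 877 (mod 3371).
Scan 228·877^i mod 3371 for i = 0, 1, …:
  i=0: 228   i=1: 1067   i=2: 1992   i=3: 806
  i=4: 2323   i=5: 1187   i=6: 2731   i=7: 1677
  i=8: 973   i=9: 458     …   i=52: 2271
  i=53: 2777
Match at i=53, j=37: k = 53·59 + 37 = 3164.

3164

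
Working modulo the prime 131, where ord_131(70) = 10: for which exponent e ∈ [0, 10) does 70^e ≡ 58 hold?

4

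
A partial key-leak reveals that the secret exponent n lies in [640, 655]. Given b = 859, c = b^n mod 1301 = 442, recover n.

651

Compute 859^640 mod 1301 = 1005, then multiply by 859 repeatedly:
  859^640=1005  859^641=732  859^642=405  859^643=528  859^644=804
  859^645=1106  859^646=324  859^647=1203  859^648=383  859^649=1145
  859^650=1300  859^651=442
Found 442 at exponent 651.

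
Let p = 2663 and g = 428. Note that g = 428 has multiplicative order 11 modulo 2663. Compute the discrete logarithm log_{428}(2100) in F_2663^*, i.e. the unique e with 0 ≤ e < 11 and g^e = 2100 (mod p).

2

Successive powers of 428 modulo 2663:
  428^0=1  428^1=428  428^2=2100
So 428^2 ≡ 2100 (mod 2663), giving e = 2.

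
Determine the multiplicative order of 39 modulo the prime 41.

20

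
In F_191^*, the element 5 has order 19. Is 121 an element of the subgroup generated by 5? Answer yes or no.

yes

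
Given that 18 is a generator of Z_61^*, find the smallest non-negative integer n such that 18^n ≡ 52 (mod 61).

54

Baby-step giant-step with m = ceil(sqrt(60)) = 8.
Baby table (18^j mod 61 for j=0..7):
  0:1  1:18  2:19  3:37  4:56  5:32  6:27  7:59
Giant step factor: 18^(-8) ≡ 22 (mod 61).
Scan 52·22^i mod 61 for i = 0, 1, …:
  i=0: 52   i=1: 46   i=2: 36   i=3: 60
  i=4: 39   i=5: 4   i=6: 27
Match at i=6, j=6: n = 6·8 + 6 = 54.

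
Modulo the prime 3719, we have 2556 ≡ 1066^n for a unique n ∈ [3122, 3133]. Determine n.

Compute 1066^3122 mod 3719 = 2605, then multiply by 1066 repeatedly:
  1066^3122=2605  1066^3123=2556
Found 2556 at exponent 3123.

3123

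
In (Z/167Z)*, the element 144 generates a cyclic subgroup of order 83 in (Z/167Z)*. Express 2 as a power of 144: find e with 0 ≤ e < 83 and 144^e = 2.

44

Baby-step giant-step with m = ceil(sqrt(83)) = 10.
Baby table (144^j mod 167 for j=0..9):
  0:1  1:144  2:28  3:24  4:116  5:4  6:75  7:112
  8:96  9:130
Giant step factor: 144^(-10) ≡ 94 (mod 167).
Scan 2·94^i mod 167 for i = 0, 1, …:
  i=0: 2   i=1: 21   i=2: 137   i=3: 19
  i=4: 116
Match at i=4, j=4: e = 4·10 + 4 = 44.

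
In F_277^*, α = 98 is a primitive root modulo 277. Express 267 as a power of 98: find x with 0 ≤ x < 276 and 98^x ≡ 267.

Baby-step giant-step with m = ceil(sqrt(276)) = 17.
Baby table (98^j mod 277 for j=0..16):
  0:1  1:98  2:186  3:223  4:248  5:205  6:146  7:181
  8:10  9:149  10:198  11:14  12:264  13:111  14:75  15:148
  16:100
Giant step factor: 98^(-17) ≡ 124 (mod 277).
Scan 267·124^i mod 277 for i = 0, 1, …:
  i=0: 267   i=1: 145   i=2: 252   i=3: 224
  i=4: 76   i=5: 6   i=6: 190   i=7: 15
  i=8: 198
Match at i=8, j=10: x = 8·17 + 10 = 146.

146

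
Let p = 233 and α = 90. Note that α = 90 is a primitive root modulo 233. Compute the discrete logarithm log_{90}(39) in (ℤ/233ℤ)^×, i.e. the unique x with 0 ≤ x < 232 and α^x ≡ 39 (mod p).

89

Baby-step giant-step with m = ceil(sqrt(232)) = 16.
Baby table (90^j mod 233 for j=0..15):
  0:1  1:90  2:178  3:176  4:229  5:106  6:220  7:228
  8:16  9:42  10:52  11:20  12:169  13:65  14:25  15:153
Giant step factor: 90^(-16) ≡ 152 (mod 233).
Scan 39·152^i mod 233 for i = 0, 1, …:
  i=0: 39   i=1: 103   i=2: 45   i=3: 83
  i=4: 34   i=5: 42
Match at i=5, j=9: x = 5·16 + 9 = 89.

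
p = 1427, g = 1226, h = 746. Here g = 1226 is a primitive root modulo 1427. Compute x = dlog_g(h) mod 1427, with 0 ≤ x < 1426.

Baby-step giant-step with m = ceil(sqrt(1426)) = 38.
Baby table (1226^j mod 1427 for j=0..37):
  0:1  1:1226  2:445  3:456  4:1099  5:286  6:1021  7:267
  8:559  9:374  10:457  11:898  12:731  13:50  14:1366  15:845
  16:1395  17:724  18:30  19:1105  20:507  21:837  22:149  23:18
  24:663  25:875  26:1073  27:1231  28:867  29:1254  30:525  31:73
  32:1024  33:1091  34:467  35:315  36:900  37:329
Giant step factor: 1226^(-38) ≡ 1301 (mod 1427).
Scan 746·1301^i mod 1427 for i = 0, 1, …:
  i=0: 746   i=1: 186   i=2: 823   i=3: 473
  i=4: 336   i=5: 474   i=6: 210   i=7: 653
  i=8: 488   i=9: 1300     …   i=22: 1048
  i=23: 663
Match at i=23, j=24: x = 23·38 + 24 = 898.

898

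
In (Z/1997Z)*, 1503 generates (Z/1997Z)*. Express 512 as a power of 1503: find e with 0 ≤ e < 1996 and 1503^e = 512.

133

Baby-step giant-step with m = ceil(sqrt(1996)) = 45.
Baby table (1503^j mod 1997 for j=0..44):
  0:1  1:1503  2:402  3:1112  4:1844  5:1693  6:401  7:1606
  8:1442  9:581  10:554  11:1910  12:1041  13:972  14:1109  15:1329
  16:487  17:1059  18:68  19:357  20:1375  21:1727  22:1578  23:1295
  24:1307  25:1370  26:203  27:1565  28:1726  29:75  30:893  31:195
  32:1523  33:507  34:1164  35:120  36:630  37:312  38:1638  39:1610
  40:1463  41:192  42:1008  43:1298  44:1822
Giant step factor: 1503^(-45) ≡ 914 (mod 1997).
Scan 512·914^i mod 1997 for i = 0, 1, …:
  i=0: 512   i=1: 670   i=2: 1298
Match at i=2, j=43: e = 2·45 + 43 = 133.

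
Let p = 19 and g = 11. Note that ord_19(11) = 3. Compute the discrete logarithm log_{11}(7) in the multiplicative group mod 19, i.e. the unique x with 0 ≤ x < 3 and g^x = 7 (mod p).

2

Successive powers of 11 modulo 19:
  11^0=1  11^1=11  11^2=7
So 11^2 ≡ 7 (mod 19), giving x = 2.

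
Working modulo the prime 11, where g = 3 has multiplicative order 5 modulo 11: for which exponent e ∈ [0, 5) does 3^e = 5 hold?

3

Successive powers of 3 modulo 11:
  3^0=1  3^1=3  3^2=9  3^3=5
So 3^3 ≡ 5 (mod 11), giving e = 3.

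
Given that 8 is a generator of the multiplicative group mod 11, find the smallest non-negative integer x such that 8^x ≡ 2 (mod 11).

7

Successive powers of 8 modulo 11:
  8^0=1  8^1=8  8^2=9  8^3=6  8^4=4  8^5=10
  8^6=3  8^7=2
So 8^7 ≡ 2 (mod 11), giving x = 7.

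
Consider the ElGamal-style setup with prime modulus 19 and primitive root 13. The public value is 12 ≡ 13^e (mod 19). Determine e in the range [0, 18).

Successive powers of 13 modulo 19:
  13^0=1  13^1=13  13^2=17  13^3=12
So 13^3 ≡ 12 (mod 19), giving e = 3.

3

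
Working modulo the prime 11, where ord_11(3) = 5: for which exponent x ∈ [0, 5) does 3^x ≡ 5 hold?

3

Successive powers of 3 modulo 11:
  3^0=1  3^1=3  3^2=9  3^3=5
So 3^3 ≡ 5 (mod 11), giving x = 3.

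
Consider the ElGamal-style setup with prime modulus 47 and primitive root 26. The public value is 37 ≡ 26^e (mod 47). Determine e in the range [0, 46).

Baby-step giant-step with m = ceil(sqrt(46)) = 7.
Baby table (26^j mod 47 for j=0..6):
  0:1  1:26  2:18  3:45  4:42  5:11  6:4
Giant step factor: 26^(-7) ≡ 33 (mod 47).
Scan 37·33^i mod 47 for i = 0, 1, …:
  i=0: 37   i=1: 46   i=2: 14   i=3: 39
  i=4: 18
Match at i=4, j=2: e = 4·7 + 2 = 30.

30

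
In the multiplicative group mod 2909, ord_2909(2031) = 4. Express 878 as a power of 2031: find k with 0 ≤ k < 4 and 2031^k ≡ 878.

3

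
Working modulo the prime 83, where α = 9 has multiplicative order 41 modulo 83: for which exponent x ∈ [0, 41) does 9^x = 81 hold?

Successive powers of 9 modulo 83:
  9^0=1  9^1=9  9^2=81
So 9^2 ≡ 81 (mod 83), giving x = 2.

2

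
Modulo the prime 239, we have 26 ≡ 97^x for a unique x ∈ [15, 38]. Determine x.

Compute 97^15 mod 239 = 227, then multiply by 97 repeatedly:
  97^15=227  97^16=31  97^17=139  97^18=99  97^19=43
  97^20=108  97^21=199  97^22=183  97^23=65  97^24=91
  97^25=223  97^26=121  97^27=26
Found 26 at exponent 27.

27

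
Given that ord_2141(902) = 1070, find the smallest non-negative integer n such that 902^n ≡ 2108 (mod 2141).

677

Baby-step giant-step with m = ceil(sqrt(1070)) = 33.
Baby table (902^j mod 2141 for j=0..32):
  0:1  1:902  2:24  3:238  4:576  5:1430  6:978  7:64
  8:2062  9:1536  10:245  11:467  12:1598  13:503  14:1955  15:1367
  16:1959  17:693  18:2055  19:1645  20:77  21:942  22:1848  23:1198
  24:1532  25:919  26:371  27:646  28:340  29:517  30:1737  31:1703
  32:1009
Giant step factor: 902^(-33) ≡ 832 (mod 2141).
Scan 2108·832^i mod 2141 for i = 0, 1, …:
  i=0: 2108   i=1: 377   i=2: 1078   i=3: 1958
  i=4: 1896   i=5: 1696   i=6: 153   i=7: 977
  i=8: 1425   i=9: 1627     …   i=19: 1007
  i=20: 693
Match at i=20, j=17: n = 20·33 + 17 = 677.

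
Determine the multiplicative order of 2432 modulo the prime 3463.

The order of 2432 must divide p − 1 = 3462 = 2 · 3 · 577.
Divisors: 1, 2, 3, 6, 577, 1154, 1731, 3462.
Check each in increasing order: 2432^1 ≡ 2432;  2432^2 ≡ 3283;  2432^3 ≡ 2041;  2432^6 ≡ 3155;  2432^577 ≡ 3462;  2432^1154 ≡ 1.
Smallest exponent giving 1 is 1154.

1154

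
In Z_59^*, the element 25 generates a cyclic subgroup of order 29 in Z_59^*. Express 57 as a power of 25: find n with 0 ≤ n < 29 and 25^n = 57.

Successive powers of 25 modulo 59:
  25^0=1  25^1=25  25^2=35  25^3=49  25^4=45  25^5=4
  25^6=41  25^7=22  25^8=19  25^9=3  25^10=16  25^11=46
  25^12=29  25^13=17  25^14=12  25^15=5  25^16=7  25^17=57
So 25^17 ≡ 57 (mod 59), giving n = 17.

17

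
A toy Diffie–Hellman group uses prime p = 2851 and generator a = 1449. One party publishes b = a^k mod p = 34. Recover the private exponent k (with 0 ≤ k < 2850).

Baby-step giant-step with m = ceil(sqrt(2850)) = 54.
Baby table (1449^j mod 2851 for j=0..53):
  0:1  1:1449  2:1265  3:2643  4:814  5:2023  6:499  7:1748
  8:1164  9:1695  10:1344  11:223  12:964  13:2697  14:2083  15:1909
  16:671  17:88  18:2068  19:131  20:1653  21:357  22:1262  23:1147
  24:2721  25:2647  26:908  27:1381  28:2518  29:2153  30:703  31:840
  32:2634  33:2028  34:2042  35:2371  36:124  37:63  38:55  39:2718
  40:1151  41:2815  42:2005  43:76  44:1786  45:2057  46:1298  47:1993
  48:2645  49:861  50:1702  51:83  52:525  53:2359
Giant step factor: 1449^(-54) ≡ 2039 (mod 2851).
Scan 34·2039^i mod 2851 for i = 0, 1, …:
  i=0: 34   i=1: 902   i=2: 283   i=3: 1135
  i=4: 2104   i=5: 2152   i=6: 239   i=7: 2651
  i=8: 2744   i=9: 1354     …   i=38: 365
  i=39: 124
Match at i=39, j=36: k = 39·54 + 36 = 2142.

2142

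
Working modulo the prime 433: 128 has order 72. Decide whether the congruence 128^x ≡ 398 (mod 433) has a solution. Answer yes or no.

yes

398 ∈ ⟨128⟩ iff 398^72 ≡ 1 (mod 433), since |⟨128⟩| = 72.
398^72 mod 433 = 1.
Since 1 = 1, 398 lies in the subgroup.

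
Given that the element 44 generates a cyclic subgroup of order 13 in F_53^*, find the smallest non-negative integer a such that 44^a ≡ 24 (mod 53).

9

Successive powers of 44 modulo 53:
  44^0=1  44^1=44  44^2=28  44^3=13  44^4=42  44^5=46
  44^6=10  44^7=16  44^8=15  44^9=24
So 44^9 ≡ 24 (mod 53), giving a = 9.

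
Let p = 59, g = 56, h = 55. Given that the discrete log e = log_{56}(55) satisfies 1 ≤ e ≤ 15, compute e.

Compute 56^1 mod 59 = 56, then multiply by 56 repeatedly:
  56^1=56  56^2=9  56^3=32  56^4=22  56^5=52
  56^6=21  56^7=55
Found 55 at exponent 7.

7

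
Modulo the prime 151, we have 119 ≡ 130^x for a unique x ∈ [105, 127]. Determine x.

Compute 130^105 mod 151 = 132, then multiply by 130 repeatedly:
  130^105=132  130^106=97  130^107=77  130^108=44  130^109=133
  130^110=76  130^111=65  130^112=145  130^113=126  130^114=72
  130^115=149  130^116=42  130^117=24  130^118=100  130^119=14
  130^120=8  130^121=134  130^122=55  130^123=53  130^124=95
  130^125=119
Found 119 at exponent 125.

125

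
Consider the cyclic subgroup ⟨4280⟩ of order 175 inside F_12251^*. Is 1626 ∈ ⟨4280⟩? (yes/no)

no

1626 ∈ ⟨4280⟩ iff 1626^175 ≡ 1 (mod 12251), since |⟨4280⟩| = 175.
1626^175 mod 12251 = 10062.
Since 10062 ≠ 1, 1626 does not lie in the subgroup.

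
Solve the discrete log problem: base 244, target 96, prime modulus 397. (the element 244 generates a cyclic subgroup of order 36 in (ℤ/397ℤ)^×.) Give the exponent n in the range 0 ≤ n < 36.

35

Successive powers of 244 modulo 397:
  244^0=1  244^1=244  244^2=383  244^3=157  244^4=196  244^5=184
  244^6=35  244^7=203  244^8=304  244^9=334  244^10=111  244^11=88
  244^12=34  244^13=356  244^14=318  244^15=177  244^16=312  244^17=301
  244^18=396  244^19=153  244^20=14  244^21=240  244^22=201  244^23=213
  244^24=362  244^25=194  244^26=93  244^27=63  244^28=286  244^29=309
  244^30=363  244^31=41  244^32=79  244^33=220  244^34=85  244^35=96
So 244^35 ≡ 96 (mod 397), giving n = 35.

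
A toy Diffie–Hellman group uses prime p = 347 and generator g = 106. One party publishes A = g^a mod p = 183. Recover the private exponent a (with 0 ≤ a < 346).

Baby-step giant-step with m = ceil(sqrt(346)) = 19.
Baby table (106^j mod 347 for j=0..18):
  0:1  1:106  2:132  3:112  4:74  5:210  6:52  7:307
  8:271  9:272  10:31  11:163  12:275  13:2  14:212  15:264
  16:224  17:148  18:73
Giant step factor: 106^(-19) ≡ 337 (mod 347).
Scan 183·337^i mod 347 for i = 0, 1, …:
  i=0: 183   i=1: 252   i=2: 256   i=3: 216
  i=4: 269   i=5: 86   i=6: 181   i=7: 272
Match at i=7, j=9: a = 7·19 + 9 = 142.

142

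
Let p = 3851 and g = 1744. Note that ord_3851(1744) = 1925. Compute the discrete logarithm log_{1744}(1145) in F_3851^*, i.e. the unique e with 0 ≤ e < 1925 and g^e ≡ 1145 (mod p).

1761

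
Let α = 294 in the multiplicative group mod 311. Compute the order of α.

The order of 294 must divide p − 1 = 310 = 2 · 5 · 31.
Divisors: 1, 2, 5, 10, 31, 62, 155, 310.
Check each in increasing order: 294^1 ≡ 294;  294^2 ≡ 289;  294^5 ≡ 169;  294^10 ≡ 260;  294^31 ≡ 6;  294^62 ≡ 36;  294^155 ≡ 1.
Smallest exponent giving 1 is 155.

155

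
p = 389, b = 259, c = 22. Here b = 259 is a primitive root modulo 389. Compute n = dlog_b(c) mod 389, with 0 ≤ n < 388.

159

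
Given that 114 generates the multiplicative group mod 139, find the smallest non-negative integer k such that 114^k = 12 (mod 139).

121

Baby-step giant-step with m = ceil(sqrt(138)) = 12.
Baby table (114^j mod 139 for j=0..11):
  0:1  1:114  2:69  3:82  4:35  5:98  6:52  7:90
  8:113  9:94  10:13  11:92
Giant step factor: 114^(-12) ≡ 64 (mod 139).
Scan 12·64^i mod 139 for i = 0, 1, …:
  i=0: 12   i=1: 73   i=2: 85   i=3: 19
  i=4: 104   i=5: 123   i=6: 88   i=7: 72
  i=8: 21   i=9: 93   i=10: 114
Match at i=10, j=1: k = 10·12 + 1 = 121.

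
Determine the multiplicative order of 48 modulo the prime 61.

6

The order of 48 must divide p − 1 = 60 = 2^2 · 3 · 5.
Divisors: 1, 2, 3, 4, 5, 6, 10, 12, 15, 20, 30, 60.
Check each in increasing order: 48^1 ≡ 48;  48^2 ≡ 47;  48^3 ≡ 60;  48^4 ≡ 13;  48^5 ≡ 14;  48^6 ≡ 1.
Smallest exponent giving 1 is 6.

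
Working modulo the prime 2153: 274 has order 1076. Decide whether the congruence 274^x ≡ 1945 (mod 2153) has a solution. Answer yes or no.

no

1945 ∈ ⟨274⟩ iff 1945^1076 ≡ 1 (mod 2153), since |⟨274⟩| = 1076.
1945^1076 mod 2153 = 2152.
Since 2152 ≠ 1, 1945 does not lie in the subgroup.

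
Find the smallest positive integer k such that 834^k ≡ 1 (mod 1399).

699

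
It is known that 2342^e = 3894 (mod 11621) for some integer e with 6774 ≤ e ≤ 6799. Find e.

Compute 2342^6774 mod 11621 = 7360, then multiply by 2342 repeatedly:
  2342^6774=7360  2342^6775=3177  2342^6776=3094  2342^6777=6265  2342^6778=6928
  2342^6779=2460  2342^6780=8925  2342^6781=7792  2342^6782=3894
Found 3894 at exponent 6782.

6782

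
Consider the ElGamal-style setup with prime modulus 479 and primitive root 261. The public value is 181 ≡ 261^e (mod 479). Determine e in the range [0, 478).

Baby-step giant-step with m = ceil(sqrt(478)) = 22.
Baby table (261^j mod 479 for j=0..21):
  0:1  1:261  2:103  3:59  4:71  5:329  6:128  7:357
  8:251  9:367  10:466  11:439  12:98  13:191  14:35  15:34
  16:252  17:149  18:90  19:19  20:169  21:41
Giant step factor: 261^(-22) ≡ 144 (mod 479).
Scan 181·144^i mod 479 for i = 0, 1, …:
  i=0: 181   i=1: 198   i=2: 251
Match at i=2, j=8: e = 2·22 + 8 = 52.

52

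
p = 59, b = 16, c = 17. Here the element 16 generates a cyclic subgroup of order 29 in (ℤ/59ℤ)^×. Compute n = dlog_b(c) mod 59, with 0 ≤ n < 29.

Successive powers of 16 modulo 59:
  16^0=1  16^1=16  16^2=20  16^3=25  16^4=46  16^5=28
  16^6=35  16^7=29  16^8=51  16^9=49  16^10=17
So 16^10 ≡ 17 (mod 59), giving n = 10.

10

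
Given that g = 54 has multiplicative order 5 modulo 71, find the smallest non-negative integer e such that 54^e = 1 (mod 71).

Successive powers of 54 modulo 71:
  54^0=1
So 54^0 ≡ 1 (mod 71), giving e = 0.

0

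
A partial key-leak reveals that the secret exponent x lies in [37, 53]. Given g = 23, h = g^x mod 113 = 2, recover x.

Compute 23^37 mod 113 = 96, then multiply by 23 repeatedly:
  23^37=96  23^38=61  23^39=47  23^40=64  23^41=3
  23^42=69  23^43=5  23^44=2
Found 2 at exponent 44.

44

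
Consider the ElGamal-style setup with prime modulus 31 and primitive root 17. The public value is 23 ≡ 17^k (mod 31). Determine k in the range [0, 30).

Successive powers of 17 modulo 31:
  17^0=1  17^1=17  17^2=10  17^3=15  17^4=7  17^5=26
  17^6=8  17^7=12  17^8=18  17^9=27  17^10=25  17^11=22
  17^12=2  17^13=3  17^14=20  17^15=30  17^16=14  17^17=21
  17^18=16  17^19=24  17^20=5  17^21=23
So 17^21 ≡ 23 (mod 31), giving k = 21.

21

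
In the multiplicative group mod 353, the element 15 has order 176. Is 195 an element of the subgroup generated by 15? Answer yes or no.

195 ∈ ⟨15⟩ iff 195^176 ≡ 1 (mod 353), since |⟨15⟩| = 176.
195^176 mod 353 = 352.
Since 352 ≠ 1, 195 does not lie in the subgroup.

no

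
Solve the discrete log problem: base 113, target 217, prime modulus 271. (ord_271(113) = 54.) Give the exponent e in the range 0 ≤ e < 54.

Successive powers of 113 modulo 271:
  113^0=1  113^1=113  113^2=32  113^3=93  113^4=211  113^5=266
  113^6=248  113^7=111  113^8=77  113^9=29  113^10=25  113^11=115
  113^12=258  113^13=157  113^14=126  113^15=146  113^16=238  113^17=65
  113^18=28  113^19=183  113^20=83  113^21=165  113^22=217
So 113^22 ≡ 217 (mod 271), giving e = 22.

22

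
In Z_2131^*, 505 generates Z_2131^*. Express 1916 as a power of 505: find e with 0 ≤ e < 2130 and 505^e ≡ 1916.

1402

Baby-step giant-step with m = ceil(sqrt(2130)) = 47.
Baby table (505^j mod 2131 for j=0..46):
  0:1  1:505  2:1436  3:640  4:1419  5:579  6:448  7:354
  8:1897  9:1166  10:674  11:1541  12:390  13:898  14:1718  15:273
  16:1481  17:2055  18:2109  19:1676  20:373  21:837  22:747  23:48
  24:799  25:736  26:886  27:2051  28:89  29:194  30:2075  31:1554
  32:562  33:387  34:1514  35:1672  36:484  37:1486  38:318  39:765
  40:614  41:1075  42:1601  43:856  44:1818  45:1760  46:173
Giant step factor: 505^(-47) ≡ 355 (mod 2131).
Scan 1916·355^i mod 2131 for i = 0, 1, …:
  i=0: 1916   i=1: 391   i=2: 290   i=3: 662
  i=4: 600   i=5: 2031   i=6: 727   i=7: 234
  i=8: 2092   i=9: 1072     …   i=28: 1803
  i=29: 765
Match at i=29, j=39: e = 29·47 + 39 = 1402.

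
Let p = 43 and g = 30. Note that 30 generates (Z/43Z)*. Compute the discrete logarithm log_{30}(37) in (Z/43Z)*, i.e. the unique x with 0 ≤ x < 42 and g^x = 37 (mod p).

35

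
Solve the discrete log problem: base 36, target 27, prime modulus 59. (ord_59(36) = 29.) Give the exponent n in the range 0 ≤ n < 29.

10

Successive powers of 36 modulo 59:
  36^0=1  36^1=36  36^2=57  36^3=46  36^4=4  36^5=26
  36^6=51  36^7=7  36^8=16  36^9=45  36^10=27
So 36^10 ≡ 27 (mod 59), giving n = 10.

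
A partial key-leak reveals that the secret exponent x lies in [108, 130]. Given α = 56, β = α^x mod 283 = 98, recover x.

113

Compute 56^108 mod 283 = 86, then multiply by 56 repeatedly:
  56^108=86  56^109=5  56^110=280  56^111=115  56^112=214
  56^113=98
Found 98 at exponent 113.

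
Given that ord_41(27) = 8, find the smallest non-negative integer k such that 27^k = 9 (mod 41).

Successive powers of 27 modulo 41:
  27^0=1  27^1=27  27^2=32  27^3=3  27^4=40  27^5=14
  27^6=9
So 27^6 ≡ 9 (mod 41), giving k = 6.

6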